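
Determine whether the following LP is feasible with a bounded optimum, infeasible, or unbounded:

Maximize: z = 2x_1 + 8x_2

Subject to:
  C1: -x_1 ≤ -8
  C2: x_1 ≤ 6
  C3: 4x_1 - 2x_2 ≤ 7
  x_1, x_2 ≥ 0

Infeasible (no feasible solution exists)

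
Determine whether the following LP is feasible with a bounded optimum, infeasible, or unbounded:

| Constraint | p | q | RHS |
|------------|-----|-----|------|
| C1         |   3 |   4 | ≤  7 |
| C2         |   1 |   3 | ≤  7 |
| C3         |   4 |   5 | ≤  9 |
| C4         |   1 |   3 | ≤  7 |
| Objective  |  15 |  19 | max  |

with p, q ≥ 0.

Feasible with a bounded optimal solution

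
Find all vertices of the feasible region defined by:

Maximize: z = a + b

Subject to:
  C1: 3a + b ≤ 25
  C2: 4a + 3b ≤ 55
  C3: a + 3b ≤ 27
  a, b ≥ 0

(0, 0), (8.333, 0), (6, 7), (0, 9)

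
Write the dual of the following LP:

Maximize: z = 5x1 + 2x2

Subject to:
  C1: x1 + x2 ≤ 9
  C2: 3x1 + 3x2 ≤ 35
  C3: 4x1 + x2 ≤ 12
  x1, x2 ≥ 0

Primal max cᵀx s.t. Ax ≤ b, x ≥ 0  →  Dual min bᵀy s.t. Aᵀy ≥ c, y ≥ 0.

Minimize: z = 9y1 + 35y2 + 12y3

Subject to:
  y1 + 3y2 + 4y3 ≥ 5
  y1 + 3y2 + y3 ≥ 2
  y1, y2, y3 ≥ 0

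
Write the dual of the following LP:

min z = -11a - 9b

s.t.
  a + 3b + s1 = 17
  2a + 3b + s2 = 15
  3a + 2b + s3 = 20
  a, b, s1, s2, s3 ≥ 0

Primal min cᵀx s.t. Ax ≤ b, x ≥ 0  →  Dual max −bᵀy s.t. Aᵀy ≥ −c, y ≥ 0.

Maximize: z = -17y1 - 15y2 - 20y3

Subject to:
  y1 + 2y2 + 3y3 ≥ 11
  3y1 + 3y2 + 2y3 ≥ 9
  y1, y2, y3 ≥ 0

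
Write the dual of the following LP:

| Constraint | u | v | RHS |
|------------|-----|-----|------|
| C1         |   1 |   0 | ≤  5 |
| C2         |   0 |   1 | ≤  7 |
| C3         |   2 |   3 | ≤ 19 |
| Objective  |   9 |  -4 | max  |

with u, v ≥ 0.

Primal max cᵀx s.t. Ax ≤ b, x ≥ 0  →  Dual min bᵀy s.t. Aᵀy ≥ c, y ≥ 0.

Minimize: z = 5y1 + 7y2 + 19y3

Subject to:
  y1 + 2y3 ≥ 9
  y2 + 3y3 ≥ -4
  y1, y2, y3 ≥ 0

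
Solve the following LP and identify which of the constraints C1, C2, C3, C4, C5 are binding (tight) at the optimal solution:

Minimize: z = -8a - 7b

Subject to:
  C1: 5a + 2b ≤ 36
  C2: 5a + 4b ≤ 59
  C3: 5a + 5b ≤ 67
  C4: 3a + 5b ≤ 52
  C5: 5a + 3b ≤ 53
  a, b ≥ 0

At a = 4, b = 8, compute slack b - a·x for each constraint:
  C1: 36 − 36 = 0  (binding)
  C2: 59 − 52 = 7  (slack)
  C3: 67 − 60 = 7  (slack)
  C4: 52 − 52 = 0  (binding)
  C5: 53 − 44 = 9  (slack)

Optimal: a = 4, b = 8
Binding: C1, C4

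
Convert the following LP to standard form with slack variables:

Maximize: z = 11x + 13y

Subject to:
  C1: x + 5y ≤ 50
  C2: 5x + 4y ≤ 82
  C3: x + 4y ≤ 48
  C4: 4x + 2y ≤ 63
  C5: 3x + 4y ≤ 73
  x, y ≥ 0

max z = 11x + 13y

s.t.
  x + 5y + s1 = 50
  5x + 4y + s2 = 82
  x + 4y + s3 = 48
  4x + 2y + s4 = 63
  3x + 4y + s5 = 73
  x, y, s1, s2, s3, s4, s5 ≥ 0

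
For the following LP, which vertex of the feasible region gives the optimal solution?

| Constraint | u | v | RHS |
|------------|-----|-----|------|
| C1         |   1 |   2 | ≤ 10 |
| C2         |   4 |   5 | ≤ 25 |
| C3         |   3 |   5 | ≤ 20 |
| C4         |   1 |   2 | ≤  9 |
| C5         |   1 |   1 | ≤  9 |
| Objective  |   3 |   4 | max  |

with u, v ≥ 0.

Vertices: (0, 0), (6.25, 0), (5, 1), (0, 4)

Evaluate the objective at each vertex of the feasible region:
  z(0, 0) = 0
  z(6.25, 0) = 18.75
  z(5, 1) = 19  ←
  z(0, 4) = 16
The maximum is at u = 5, v = 1.

(5, 1)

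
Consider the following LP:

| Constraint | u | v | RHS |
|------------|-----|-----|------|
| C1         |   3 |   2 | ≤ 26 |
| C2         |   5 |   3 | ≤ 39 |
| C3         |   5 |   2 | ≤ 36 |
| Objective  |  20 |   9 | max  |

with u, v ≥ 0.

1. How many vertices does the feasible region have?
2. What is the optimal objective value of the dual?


1. 4
2. 147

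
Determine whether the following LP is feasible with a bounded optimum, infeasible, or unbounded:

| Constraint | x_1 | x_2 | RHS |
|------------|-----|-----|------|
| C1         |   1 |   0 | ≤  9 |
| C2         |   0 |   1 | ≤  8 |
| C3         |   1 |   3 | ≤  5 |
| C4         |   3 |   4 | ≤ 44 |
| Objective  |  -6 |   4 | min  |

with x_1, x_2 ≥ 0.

Feasible with a bounded optimal solution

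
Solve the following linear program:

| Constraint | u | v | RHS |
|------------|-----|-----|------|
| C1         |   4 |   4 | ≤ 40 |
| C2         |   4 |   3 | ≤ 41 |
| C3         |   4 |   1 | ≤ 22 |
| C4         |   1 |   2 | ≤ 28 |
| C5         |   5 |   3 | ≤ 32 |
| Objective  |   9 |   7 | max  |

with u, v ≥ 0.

Evaluate the objective at each vertex of the feasible region:
  z(0, 0) = 0
  z(5.5, 0) = 49.5
  z(4.857, 2.571) = 61.71
  z(1, 9) = 72  ←
  z(0, 10) = 70
The maximum is at u = 1, v = 9.

u = 1, v = 9, z = 72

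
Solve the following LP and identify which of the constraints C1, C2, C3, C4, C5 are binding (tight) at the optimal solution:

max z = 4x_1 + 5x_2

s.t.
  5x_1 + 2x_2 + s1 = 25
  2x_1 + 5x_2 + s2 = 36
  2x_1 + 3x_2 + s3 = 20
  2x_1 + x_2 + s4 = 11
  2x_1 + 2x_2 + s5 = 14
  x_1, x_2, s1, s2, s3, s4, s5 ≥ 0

At x_1 = 1, x_2 = 6, compute slack b - a·x for each constraint:
  C1: 25 − 17 = 8  (slack)
  C2: 36 − 32 = 4  (slack)
  C3: 20 − 20 = 0  (binding)
  C4: 11 − 8 = 3  (slack)
  C5: 14 − 14 = 0  (binding)

Optimal: x_1 = 1, x_2 = 6
Binding: C3, C5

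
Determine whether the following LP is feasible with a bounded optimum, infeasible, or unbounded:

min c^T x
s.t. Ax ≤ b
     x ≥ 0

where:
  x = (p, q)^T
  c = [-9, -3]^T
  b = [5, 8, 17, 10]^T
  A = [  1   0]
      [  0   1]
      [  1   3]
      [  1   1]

Feasible with a bounded optimal solution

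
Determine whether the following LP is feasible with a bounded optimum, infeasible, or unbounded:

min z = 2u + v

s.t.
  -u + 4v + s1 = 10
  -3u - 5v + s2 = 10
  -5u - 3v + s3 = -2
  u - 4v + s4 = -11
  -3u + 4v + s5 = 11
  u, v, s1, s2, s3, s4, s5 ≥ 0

Infeasible (no feasible solution exists)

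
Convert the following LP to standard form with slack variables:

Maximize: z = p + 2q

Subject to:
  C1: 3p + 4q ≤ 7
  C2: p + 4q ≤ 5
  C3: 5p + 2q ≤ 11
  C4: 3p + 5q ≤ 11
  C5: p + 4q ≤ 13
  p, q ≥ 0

max z = p + 2q

s.t.
  3p + 4q + s1 = 7
  p + 4q + s2 = 5
  5p + 2q + s3 = 11
  3p + 5q + s4 = 11
  p + 4q + s5 = 13
  p, q, s1, s2, s3, s4, s5 ≥ 0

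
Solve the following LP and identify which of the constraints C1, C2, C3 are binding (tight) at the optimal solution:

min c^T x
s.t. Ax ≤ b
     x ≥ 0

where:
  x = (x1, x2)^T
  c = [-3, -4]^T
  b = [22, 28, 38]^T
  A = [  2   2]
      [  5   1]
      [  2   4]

At x1 = 3, x2 = 8, compute slack b - a·x for each constraint:
  C1: 22 − 22 = 0  (binding)
  C2: 28 − 23 = 5  (slack)
  C3: 38 − 38 = 0  (binding)

Optimal: x1 = 3, x2 = 8
Binding: C1, C3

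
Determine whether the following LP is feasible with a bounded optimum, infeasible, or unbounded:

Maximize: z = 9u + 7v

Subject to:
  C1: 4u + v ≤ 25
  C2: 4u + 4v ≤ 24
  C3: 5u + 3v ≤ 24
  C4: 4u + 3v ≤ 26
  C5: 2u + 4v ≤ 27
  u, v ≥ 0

Feasible with a bounded optimal solution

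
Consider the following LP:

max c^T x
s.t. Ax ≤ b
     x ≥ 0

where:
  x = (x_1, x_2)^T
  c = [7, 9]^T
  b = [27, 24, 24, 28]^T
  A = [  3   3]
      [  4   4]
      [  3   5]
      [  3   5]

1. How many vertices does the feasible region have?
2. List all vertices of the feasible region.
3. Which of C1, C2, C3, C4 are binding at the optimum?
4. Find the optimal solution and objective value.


1. 4
2. (0, 0), (6, 0), (3, 3), (0, 4.8)
3. C2, C3
4. x_1 = 3, x_2 = 3, z = 48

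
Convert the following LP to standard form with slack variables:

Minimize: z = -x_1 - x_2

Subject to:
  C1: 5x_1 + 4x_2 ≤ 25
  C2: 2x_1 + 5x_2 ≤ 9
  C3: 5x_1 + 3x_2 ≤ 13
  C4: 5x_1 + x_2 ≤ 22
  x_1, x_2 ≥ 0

min z = -x_1 - x_2

s.t.
  5x_1 + 4x_2 + s1 = 25
  2x_1 + 5x_2 + s2 = 9
  5x_1 + 3x_2 + s3 = 13
  5x_1 + x_2 + s4 = 22
  x_1, x_2, s1, s2, s3, s4 ≥ 0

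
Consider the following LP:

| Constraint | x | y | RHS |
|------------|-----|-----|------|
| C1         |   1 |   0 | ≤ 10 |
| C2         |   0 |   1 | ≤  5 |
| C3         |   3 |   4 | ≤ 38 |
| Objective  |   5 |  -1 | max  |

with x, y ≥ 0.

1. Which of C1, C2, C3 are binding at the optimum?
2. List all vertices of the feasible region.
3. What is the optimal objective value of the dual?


1. C1
2. (0, 0), (10, 0), (10, 2), (6, 5), (0, 5)
3. 50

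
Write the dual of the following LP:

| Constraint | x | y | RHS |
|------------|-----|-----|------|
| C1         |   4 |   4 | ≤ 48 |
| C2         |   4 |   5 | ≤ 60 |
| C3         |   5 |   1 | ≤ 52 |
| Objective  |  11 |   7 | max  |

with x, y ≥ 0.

Primal max cᵀx s.t. Ax ≤ b, x ≥ 0  →  Dual min bᵀy s.t. Aᵀy ≥ c, y ≥ 0.

Minimize: z = 48y1 + 60y2 + 52y3

Subject to:
  4y1 + 4y2 + 5y3 ≥ 11
  4y1 + 5y2 + y3 ≥ 7
  y1, y2, y3 ≥ 0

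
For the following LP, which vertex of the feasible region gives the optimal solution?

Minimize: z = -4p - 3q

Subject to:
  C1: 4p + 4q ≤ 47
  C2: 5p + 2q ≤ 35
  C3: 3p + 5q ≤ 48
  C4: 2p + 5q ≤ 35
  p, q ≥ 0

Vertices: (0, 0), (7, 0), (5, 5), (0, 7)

Evaluate the objective at each vertex of the feasible region:
  z(0, 0) = 0
  z(7, 0) = -28
  z(5, 5) = -35  ←
  z(0, 7) = -21
The minimum is at p = 5, q = 5.

(5, 5)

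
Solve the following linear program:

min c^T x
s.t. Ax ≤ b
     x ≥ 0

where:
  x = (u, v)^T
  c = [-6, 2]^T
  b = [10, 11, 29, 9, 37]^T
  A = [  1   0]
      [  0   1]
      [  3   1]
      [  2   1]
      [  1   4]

Evaluate the objective at each vertex of the feasible region:
  z(0, 0) = 0
  z(4.5, 0) = -27  ←
  z(0, 9) = 18
The minimum is at u = 4.5, v = 0.

u = 4.5, v = 0, z = -27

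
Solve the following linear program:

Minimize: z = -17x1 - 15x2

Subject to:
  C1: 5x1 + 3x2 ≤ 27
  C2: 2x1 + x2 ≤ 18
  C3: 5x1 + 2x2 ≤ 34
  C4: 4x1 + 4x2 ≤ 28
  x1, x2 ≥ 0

Evaluate the objective at each vertex of the feasible region:
  z(0, 0) = 0
  z(5.4, 0) = -91.8
  z(3, 4) = -111  ←
  z(0, 7) = -105
The minimum is at x1 = 3, x2 = 4.

x1 = 3, x2 = 4, z = -111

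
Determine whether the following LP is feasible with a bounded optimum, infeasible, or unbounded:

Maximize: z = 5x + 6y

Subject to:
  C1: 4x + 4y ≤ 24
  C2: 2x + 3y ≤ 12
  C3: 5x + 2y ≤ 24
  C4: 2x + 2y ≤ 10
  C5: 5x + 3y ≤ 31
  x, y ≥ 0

Feasible with a bounded optimal solution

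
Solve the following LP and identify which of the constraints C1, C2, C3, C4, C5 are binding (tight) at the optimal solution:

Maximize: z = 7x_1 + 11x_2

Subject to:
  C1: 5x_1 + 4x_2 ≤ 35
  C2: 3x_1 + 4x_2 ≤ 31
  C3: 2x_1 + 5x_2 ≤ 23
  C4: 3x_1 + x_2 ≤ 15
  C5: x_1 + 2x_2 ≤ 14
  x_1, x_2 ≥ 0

At x_1 = 4, x_2 = 3, compute slack b - a·x for each constraint:
  C1: 35 − 32 = 3  (slack)
  C2: 31 − 24 = 7  (slack)
  C3: 23 − 23 = 0  (binding)
  C4: 15 − 15 = 0  (binding)
  C5: 14 − 10 = 4  (slack)

Optimal: x_1 = 4, x_2 = 3
Binding: C3, C4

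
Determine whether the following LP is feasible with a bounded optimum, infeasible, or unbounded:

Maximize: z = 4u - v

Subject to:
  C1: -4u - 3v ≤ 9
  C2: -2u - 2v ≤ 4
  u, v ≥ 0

Unbounded (objective can increase without bound)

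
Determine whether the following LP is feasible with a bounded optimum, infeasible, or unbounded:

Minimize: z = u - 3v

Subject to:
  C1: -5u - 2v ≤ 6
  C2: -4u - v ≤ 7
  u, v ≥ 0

Unbounded (objective can decrease without bound)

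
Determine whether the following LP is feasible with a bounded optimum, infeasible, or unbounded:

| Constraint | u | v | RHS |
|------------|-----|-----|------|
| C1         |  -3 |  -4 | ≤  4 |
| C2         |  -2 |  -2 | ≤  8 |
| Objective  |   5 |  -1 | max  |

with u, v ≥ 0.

Unbounded (objective can increase without bound)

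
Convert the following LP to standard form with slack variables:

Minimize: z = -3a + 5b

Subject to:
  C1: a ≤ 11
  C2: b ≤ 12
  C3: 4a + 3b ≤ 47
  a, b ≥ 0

min z = -3a + 5b

s.t.
  a + s1 = 11
  b + s2 = 12
  4a + 3b + s3 = 47
  a, b, s1, s2, s3 ≥ 0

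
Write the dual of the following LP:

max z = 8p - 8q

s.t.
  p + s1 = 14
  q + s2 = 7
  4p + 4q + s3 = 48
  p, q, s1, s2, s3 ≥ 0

Primal max cᵀx s.t. Ax ≤ b, x ≥ 0  →  Dual min bᵀy s.t. Aᵀy ≥ c, y ≥ 0.

Minimize: z = 14y1 + 7y2 + 48y3

Subject to:
  y1 + 4y3 ≥ 8
  y2 + 4y3 ≥ -8
  y1, y2, y3 ≥ 0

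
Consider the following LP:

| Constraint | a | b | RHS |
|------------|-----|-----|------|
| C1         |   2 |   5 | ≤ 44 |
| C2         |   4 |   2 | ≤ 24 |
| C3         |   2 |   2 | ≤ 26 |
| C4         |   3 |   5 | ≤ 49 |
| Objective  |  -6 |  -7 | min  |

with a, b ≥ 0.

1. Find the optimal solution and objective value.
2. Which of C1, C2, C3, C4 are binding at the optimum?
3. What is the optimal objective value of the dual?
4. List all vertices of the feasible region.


1. a = 2, b = 8, z = -68
2. C1, C2
3. -68
4. (0, 0), (6, 0), (2, 8), (0, 8.8)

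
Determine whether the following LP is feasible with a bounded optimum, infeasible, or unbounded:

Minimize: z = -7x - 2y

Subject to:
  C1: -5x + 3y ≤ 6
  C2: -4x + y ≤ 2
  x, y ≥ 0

Unbounded (objective can decrease without bound)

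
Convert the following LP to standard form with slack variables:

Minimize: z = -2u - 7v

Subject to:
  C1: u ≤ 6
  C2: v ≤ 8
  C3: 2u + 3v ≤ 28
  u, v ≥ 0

min z = -2u - 7v

s.t.
  u + s1 = 6
  v + s2 = 8
  2u + 3v + s3 = 28
  u, v, s1, s2, s3 ≥ 0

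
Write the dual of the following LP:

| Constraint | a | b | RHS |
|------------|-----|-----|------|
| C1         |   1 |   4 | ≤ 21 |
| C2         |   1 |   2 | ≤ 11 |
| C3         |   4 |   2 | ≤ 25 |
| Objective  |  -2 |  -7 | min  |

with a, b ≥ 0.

Primal min cᵀx s.t. Ax ≤ b, x ≥ 0  →  Dual max −bᵀy s.t. Aᵀy ≥ −c, y ≥ 0.

Maximize: z = -21y1 - 11y2 - 25y3

Subject to:
  y1 + y2 + 4y3 ≥ 2
  4y1 + 2y2 + 2y3 ≥ 7
  y1, y2, y3 ≥ 0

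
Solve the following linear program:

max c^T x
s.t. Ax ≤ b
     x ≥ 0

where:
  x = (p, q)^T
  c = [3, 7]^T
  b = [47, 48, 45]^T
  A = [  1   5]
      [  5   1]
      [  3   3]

Evaluate the objective at each vertex of the feasible region:
  z(0, 0) = 0
  z(9.6, 0) = 28.8
  z(8.25, 6.75) = 72
  z(7, 8) = 77  ←
  z(0, 9.4) = 65.8
The maximum is at p = 7, q = 8.

p = 7, q = 8, z = 77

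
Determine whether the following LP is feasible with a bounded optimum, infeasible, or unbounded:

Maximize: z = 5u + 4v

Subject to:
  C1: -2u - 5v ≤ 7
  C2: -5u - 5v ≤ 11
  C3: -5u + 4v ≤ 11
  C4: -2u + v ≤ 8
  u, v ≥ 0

Unbounded (objective can increase without bound)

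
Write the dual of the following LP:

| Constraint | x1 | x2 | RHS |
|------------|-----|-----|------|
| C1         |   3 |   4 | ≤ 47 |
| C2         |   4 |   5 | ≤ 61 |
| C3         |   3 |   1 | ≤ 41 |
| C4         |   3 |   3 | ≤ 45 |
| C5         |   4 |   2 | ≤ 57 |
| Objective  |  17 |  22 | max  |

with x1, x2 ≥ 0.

Primal max cᵀx s.t. Ax ≤ b, x ≥ 0  →  Dual min bᵀy s.t. Aᵀy ≥ c, y ≥ 0.

Minimize: z = 47y1 + 61y2 + 41y3 + 45y4 + 57y5

Subject to:
  3y1 + 4y2 + 3y3 + 3y4 + 4y5 ≥ 17
  4y1 + 5y2 + y3 + 3y4 + 2y5 ≥ 22
  y1, y2, y3, y4, y5 ≥ 0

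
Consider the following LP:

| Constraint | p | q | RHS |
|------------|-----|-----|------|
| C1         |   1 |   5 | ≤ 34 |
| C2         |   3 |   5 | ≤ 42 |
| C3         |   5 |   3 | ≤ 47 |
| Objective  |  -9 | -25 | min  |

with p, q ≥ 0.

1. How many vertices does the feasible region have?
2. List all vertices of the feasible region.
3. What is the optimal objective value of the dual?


1. 5
2. (0, 0), (9.4, 0), (6.812, 4.312), (4, 6), (0, 6.8)
3. -186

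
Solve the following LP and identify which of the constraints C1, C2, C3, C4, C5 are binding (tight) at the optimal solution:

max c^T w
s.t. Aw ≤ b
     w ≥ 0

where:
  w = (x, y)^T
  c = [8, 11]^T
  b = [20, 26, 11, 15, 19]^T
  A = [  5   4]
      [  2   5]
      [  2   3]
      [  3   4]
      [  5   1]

At x = 1, y = 3, compute slack b - a·x for each constraint:
  C1: 20 − 17 = 3  (slack)
  C2: 26 − 17 = 9  (slack)
  C3: 11 − 11 = 0  (binding)
  C4: 15 − 15 = 0  (binding)
  C5: 19 − 8 = 11  (slack)

Optimal: x = 1, y = 3
Binding: C3, C4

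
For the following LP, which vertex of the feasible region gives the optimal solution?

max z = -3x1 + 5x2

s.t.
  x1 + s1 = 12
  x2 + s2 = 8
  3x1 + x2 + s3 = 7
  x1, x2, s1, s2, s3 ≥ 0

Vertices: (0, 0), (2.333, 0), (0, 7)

Evaluate the objective at each vertex of the feasible region:
  z(0, 0) = 0
  z(2.333, 0) = -7
  z(0, 7) = 35  ←
The maximum is at x1 = 0, x2 = 7.

(0, 7)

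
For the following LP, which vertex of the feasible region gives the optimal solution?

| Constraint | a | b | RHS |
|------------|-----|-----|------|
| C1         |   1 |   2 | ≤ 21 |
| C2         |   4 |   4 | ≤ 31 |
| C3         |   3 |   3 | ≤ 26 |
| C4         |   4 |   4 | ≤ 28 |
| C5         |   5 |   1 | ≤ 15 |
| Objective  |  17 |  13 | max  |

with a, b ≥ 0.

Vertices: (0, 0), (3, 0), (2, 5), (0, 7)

Evaluate the objective at each vertex of the feasible region:
  z(0, 0) = 0
  z(3, 0) = 51
  z(2, 5) = 99  ←
  z(0, 7) = 91
The maximum is at a = 2, b = 5.

(2, 5)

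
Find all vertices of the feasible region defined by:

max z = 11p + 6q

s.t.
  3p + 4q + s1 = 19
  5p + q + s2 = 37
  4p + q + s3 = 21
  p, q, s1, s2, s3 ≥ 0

(0, 0), (5.25, 0), (5, 1), (0, 4.75)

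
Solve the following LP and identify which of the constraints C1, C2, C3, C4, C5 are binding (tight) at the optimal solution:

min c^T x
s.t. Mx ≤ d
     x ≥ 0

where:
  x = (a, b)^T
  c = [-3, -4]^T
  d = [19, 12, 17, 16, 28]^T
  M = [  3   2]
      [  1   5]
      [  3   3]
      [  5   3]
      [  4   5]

At a = 2, b = 2, compute slack b - a·x for each constraint:
  C1: 19 − 10 = 9  (slack)
  C2: 12 − 12 = 0  (binding)
  C3: 17 − 12 = 5  (slack)
  C4: 16 − 16 = 0  (binding)
  C5: 28 − 18 = 10  (slack)

Optimal: a = 2, b = 2
Binding: C2, C4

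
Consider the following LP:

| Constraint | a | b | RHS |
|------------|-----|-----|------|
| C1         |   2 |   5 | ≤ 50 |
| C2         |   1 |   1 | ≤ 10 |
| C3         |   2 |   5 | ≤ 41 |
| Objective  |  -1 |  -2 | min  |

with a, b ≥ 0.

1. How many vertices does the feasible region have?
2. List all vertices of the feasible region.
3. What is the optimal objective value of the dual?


1. 4
2. (0, 0), (10, 0), (3, 7), (0, 8.2)
3. -17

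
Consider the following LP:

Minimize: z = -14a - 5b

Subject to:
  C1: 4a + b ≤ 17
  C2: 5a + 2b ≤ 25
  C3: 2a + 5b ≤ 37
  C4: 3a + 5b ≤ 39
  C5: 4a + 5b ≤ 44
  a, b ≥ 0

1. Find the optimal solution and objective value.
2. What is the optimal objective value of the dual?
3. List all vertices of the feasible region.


1. a = 3, b = 5, z = -67
2. -67
3. (0, 0), (4.25, 0), (3, 5), (2.474, 6.316), (2, 6.6), (0, 7.4)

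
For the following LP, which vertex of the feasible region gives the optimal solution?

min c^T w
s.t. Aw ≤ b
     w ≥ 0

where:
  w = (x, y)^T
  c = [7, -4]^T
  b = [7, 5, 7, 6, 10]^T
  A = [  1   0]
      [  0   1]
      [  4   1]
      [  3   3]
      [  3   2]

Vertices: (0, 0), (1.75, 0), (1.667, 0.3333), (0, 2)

Evaluate the objective at each vertex of the feasible region:
  z(0, 0) = 0
  z(1.75, 0) = 12.25
  z(1.667, 0.3333) = 10.33
  z(0, 2) = -8  ←
The minimum is at x = 0, y = 2.

(0, 2)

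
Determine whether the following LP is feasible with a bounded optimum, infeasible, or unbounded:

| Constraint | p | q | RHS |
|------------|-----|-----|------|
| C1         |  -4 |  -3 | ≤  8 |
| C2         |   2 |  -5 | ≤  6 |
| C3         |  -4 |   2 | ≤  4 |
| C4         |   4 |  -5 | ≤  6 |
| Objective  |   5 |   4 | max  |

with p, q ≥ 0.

Unbounded (objective can increase without bound)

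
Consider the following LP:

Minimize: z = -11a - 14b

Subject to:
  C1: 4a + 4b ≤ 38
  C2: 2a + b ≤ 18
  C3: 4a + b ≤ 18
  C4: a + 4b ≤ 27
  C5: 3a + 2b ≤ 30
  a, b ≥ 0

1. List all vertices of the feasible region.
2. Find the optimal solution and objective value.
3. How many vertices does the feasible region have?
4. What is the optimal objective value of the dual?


1. (0, 0), (4.5, 0), (3, 6), (0, 6.75)
2. a = 3, b = 6, z = -117
3. 4
4. -117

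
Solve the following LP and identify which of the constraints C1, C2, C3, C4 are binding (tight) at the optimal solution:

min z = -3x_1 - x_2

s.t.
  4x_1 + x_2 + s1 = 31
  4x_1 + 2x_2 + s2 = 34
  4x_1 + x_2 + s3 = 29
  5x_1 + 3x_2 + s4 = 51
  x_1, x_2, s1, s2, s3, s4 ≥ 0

At x_1 = 6, x_2 = 5, compute slack b - a·x for each constraint:
  C1: 31 − 29 = 2  (slack)
  C2: 34 − 34 = 0  (binding)
  C3: 29 − 29 = 0  (binding)
  C4: 51 − 45 = 6  (slack)

Optimal: x_1 = 6, x_2 = 5
Binding: C2, C3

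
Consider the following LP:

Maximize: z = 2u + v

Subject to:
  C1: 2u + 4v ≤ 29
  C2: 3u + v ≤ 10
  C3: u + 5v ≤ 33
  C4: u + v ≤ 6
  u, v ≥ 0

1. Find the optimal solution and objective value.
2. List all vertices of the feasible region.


1. u = 2, v = 4, z = 8
2. (0, 0), (3.333, 0), (2, 4), (0, 6)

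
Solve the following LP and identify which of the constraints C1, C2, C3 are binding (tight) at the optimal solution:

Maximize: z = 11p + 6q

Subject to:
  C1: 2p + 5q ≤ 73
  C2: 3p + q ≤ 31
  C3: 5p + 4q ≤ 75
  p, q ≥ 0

At p = 7, q = 10, compute slack b - a·x for each constraint:
  C1: 73 − 64 = 9  (slack)
  C2: 31 − 31 = 0  (binding)
  C3: 75 − 75 = 0  (binding)

Optimal: p = 7, q = 10
Binding: C2, C3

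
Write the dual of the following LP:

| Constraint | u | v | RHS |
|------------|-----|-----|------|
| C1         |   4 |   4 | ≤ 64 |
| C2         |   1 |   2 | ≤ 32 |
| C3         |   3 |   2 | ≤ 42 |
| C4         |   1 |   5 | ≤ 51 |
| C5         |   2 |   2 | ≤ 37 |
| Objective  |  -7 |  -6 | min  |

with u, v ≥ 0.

Primal min cᵀx s.t. Ax ≤ b, x ≥ 0  →  Dual max −bᵀy s.t. Aᵀy ≥ −c, y ≥ 0.

Maximize: z = -64y1 - 32y2 - 42y3 - 51y4 - 37y5

Subject to:
  4y1 + y2 + 3y3 + y4 + 2y5 ≥ 7
  4y1 + 2y2 + 2y3 + 5y4 + 2y5 ≥ 6
  y1, y2, y3, y4, y5 ≥ 0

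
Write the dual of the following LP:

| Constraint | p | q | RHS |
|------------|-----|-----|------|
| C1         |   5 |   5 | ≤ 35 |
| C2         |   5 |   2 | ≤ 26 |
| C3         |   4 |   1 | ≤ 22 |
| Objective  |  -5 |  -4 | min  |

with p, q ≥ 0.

Primal min cᵀx s.t. Ax ≤ b, x ≥ 0  →  Dual max −bᵀy s.t. Aᵀy ≥ −c, y ≥ 0.

Maximize: z = -35y1 - 26y2 - 22y3

Subject to:
  5y1 + 5y2 + 4y3 ≥ 5
  5y1 + 2y2 + y3 ≥ 4
  y1, y2, y3 ≥ 0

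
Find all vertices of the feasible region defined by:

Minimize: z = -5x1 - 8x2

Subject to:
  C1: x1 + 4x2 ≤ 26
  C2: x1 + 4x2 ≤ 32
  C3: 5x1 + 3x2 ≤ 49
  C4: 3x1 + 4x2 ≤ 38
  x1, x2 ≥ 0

(0, 0), (9.8, 0), (7.455, 3.909), (6, 5), (0, 6.5)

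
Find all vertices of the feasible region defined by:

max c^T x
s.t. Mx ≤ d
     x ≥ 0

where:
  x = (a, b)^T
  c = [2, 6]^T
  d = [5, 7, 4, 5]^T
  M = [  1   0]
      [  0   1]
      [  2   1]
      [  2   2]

(0, 0), (2, 0), (1.5, 1), (0, 2.5)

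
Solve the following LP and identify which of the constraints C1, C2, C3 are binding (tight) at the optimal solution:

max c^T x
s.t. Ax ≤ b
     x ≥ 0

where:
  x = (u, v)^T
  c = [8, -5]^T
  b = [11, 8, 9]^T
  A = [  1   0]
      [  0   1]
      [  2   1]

At u = 4.5, v = 0, compute slack b - a·x for each constraint:
  C1: 11 − 4.5 = 6.5  (slack)
  C2: 8 − 0 = 8  (slack)
  C3: 9 − 9 = 0  (binding)

Optimal: u = 4.5, v = 0
Binding: C3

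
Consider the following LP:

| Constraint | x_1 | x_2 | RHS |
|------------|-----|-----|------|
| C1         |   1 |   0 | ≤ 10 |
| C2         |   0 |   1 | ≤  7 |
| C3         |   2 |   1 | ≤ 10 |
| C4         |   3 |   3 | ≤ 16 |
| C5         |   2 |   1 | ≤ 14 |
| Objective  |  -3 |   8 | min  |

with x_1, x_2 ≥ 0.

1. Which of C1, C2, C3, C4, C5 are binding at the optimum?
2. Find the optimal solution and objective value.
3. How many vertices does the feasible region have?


1. C3
2. x_1 = 5, x_2 = 0, z = -15
3. 4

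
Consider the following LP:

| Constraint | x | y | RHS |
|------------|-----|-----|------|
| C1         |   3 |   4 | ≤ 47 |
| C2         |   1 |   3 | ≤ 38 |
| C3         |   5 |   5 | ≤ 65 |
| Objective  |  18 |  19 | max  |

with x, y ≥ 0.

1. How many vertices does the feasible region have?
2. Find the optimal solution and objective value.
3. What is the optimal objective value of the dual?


1. 4
2. x = 5, y = 8, z = 242
3. 242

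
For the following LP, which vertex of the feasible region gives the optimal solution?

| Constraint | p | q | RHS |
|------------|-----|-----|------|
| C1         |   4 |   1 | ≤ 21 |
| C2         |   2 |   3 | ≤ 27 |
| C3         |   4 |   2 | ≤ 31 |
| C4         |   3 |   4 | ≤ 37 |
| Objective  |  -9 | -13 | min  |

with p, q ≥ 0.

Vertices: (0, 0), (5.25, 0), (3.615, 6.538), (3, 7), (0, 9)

Evaluate the objective at each vertex of the feasible region:
  z(0, 0) = 0
  z(5.25, 0) = -47.25
  z(3.615, 6.538) = -117.5
  z(3, 7) = -118  ←
  z(0, 9) = -117
The minimum is at p = 3, q = 7.

(3, 7)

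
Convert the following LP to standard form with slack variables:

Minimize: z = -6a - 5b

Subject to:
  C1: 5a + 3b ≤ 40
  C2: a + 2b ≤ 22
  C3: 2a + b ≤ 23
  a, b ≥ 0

min z = -6a - 5b

s.t.
  5a + 3b + s1 = 40
  a + 2b + s2 = 22
  2a + b + s3 = 23
  a, b, s1, s2, s3 ≥ 0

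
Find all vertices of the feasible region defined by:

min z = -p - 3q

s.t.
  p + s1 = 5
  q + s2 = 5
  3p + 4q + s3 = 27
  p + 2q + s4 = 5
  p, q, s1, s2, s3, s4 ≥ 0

(0, 0), (5, 0), (0, 2.5)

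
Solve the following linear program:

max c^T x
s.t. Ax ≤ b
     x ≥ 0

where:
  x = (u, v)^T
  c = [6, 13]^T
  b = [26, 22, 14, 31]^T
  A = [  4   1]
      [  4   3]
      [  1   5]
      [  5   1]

Evaluate the objective at each vertex of the feasible region:
  z(0, 0) = 0
  z(5.5, 0) = 33
  z(4, 2) = 50  ←
  z(0, 2.8) = 36.4
The maximum is at u = 4, v = 2.

u = 4, v = 2, z = 50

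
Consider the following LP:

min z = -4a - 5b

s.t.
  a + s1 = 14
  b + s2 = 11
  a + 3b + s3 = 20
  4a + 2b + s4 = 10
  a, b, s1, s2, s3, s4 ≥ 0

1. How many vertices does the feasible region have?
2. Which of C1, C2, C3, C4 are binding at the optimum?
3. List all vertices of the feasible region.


1. 3
2. C4
3. (0, 0), (2.5, 0), (0, 5)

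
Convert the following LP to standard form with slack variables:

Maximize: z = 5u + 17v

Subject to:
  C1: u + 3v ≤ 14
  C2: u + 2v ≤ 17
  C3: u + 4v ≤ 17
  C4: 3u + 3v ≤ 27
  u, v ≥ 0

max z = 5u + 17v

s.t.
  u + 3v + s1 = 14
  u + 2v + s2 = 17
  u + 4v + s3 = 17
  3u + 3v + s4 = 27
  u, v, s1, s2, s3, s4 ≥ 0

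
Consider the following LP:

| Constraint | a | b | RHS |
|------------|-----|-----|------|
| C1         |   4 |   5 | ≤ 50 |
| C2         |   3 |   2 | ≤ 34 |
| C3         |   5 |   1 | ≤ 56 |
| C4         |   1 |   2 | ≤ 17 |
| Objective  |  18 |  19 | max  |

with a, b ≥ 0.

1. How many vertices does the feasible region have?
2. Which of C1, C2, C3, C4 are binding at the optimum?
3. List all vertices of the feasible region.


1. 6
2. C1, C2
3. (0, 0), (11.2, 0), (11.14, 0.2857), (10, 2), (5, 6), (0, 8.5)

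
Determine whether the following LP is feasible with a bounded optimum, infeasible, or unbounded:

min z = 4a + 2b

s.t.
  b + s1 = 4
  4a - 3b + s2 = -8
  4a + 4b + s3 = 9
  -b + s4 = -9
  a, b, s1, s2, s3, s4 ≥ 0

Infeasible (no feasible solution exists)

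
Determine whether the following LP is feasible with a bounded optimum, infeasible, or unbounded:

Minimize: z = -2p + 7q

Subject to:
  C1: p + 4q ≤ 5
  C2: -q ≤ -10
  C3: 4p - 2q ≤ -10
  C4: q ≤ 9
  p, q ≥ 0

Infeasible (no feasible solution exists)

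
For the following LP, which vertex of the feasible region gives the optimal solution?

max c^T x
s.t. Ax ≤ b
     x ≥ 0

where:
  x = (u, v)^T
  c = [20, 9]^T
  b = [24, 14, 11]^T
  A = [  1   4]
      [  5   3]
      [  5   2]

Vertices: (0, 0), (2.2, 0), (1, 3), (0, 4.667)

Evaluate the objective at each vertex of the feasible region:
  z(0, 0) = 0
  z(2.2, 0) = 44
  z(1, 3) = 47  ←
  z(0, 4.667) = 42
The maximum is at u = 1, v = 3.

(1, 3)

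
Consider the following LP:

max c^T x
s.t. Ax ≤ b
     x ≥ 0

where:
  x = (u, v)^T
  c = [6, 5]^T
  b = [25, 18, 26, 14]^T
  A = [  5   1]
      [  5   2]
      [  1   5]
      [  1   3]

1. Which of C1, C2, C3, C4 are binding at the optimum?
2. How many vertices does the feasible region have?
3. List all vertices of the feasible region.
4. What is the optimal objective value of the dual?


1. C2, C4
2. 4
3. (0, 0), (3.6, 0), (2, 4), (0, 4.667)
4. 32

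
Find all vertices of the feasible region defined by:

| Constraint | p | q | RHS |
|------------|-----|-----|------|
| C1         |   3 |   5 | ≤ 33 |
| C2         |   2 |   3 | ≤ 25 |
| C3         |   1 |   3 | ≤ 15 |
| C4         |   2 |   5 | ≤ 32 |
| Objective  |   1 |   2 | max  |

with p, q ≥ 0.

(0, 0), (11, 0), (6, 3), (0, 5)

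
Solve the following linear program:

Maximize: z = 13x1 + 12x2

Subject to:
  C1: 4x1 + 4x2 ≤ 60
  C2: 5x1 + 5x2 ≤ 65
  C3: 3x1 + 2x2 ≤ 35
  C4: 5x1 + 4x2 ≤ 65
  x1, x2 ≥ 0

Evaluate the objective at each vertex of the feasible region:
  z(0, 0) = 0
  z(11.67, 0) = 151.7
  z(9, 4) = 165  ←
  z(0, 13) = 156
The maximum is at x1 = 9, x2 = 4.

x1 = 9, x2 = 4, z = 165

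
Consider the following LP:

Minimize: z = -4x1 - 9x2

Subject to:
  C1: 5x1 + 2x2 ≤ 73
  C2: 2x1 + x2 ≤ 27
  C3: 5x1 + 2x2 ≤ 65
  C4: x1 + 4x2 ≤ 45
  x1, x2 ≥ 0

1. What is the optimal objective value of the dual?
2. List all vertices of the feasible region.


1. -117
2. (0, 0), (13, 0), (11, 5), (9, 9), (0, 11.25)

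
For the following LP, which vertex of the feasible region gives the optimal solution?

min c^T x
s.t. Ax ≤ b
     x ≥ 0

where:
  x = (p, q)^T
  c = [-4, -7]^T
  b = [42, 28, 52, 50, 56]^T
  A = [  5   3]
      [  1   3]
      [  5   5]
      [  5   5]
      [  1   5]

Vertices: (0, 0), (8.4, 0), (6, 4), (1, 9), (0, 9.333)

Evaluate the objective at each vertex of the feasible region:
  z(0, 0) = 0
  z(8.4, 0) = -33.6
  z(6, 4) = -52
  z(1, 9) = -67  ←
  z(0, 9.333) = -65.33
The minimum is at p = 1, q = 9.

(1, 9)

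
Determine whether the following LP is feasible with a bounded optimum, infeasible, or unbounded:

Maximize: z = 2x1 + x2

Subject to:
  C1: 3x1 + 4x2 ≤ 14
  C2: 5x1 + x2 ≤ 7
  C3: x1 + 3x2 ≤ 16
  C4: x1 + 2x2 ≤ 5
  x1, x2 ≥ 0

Feasible with a bounded optimal solution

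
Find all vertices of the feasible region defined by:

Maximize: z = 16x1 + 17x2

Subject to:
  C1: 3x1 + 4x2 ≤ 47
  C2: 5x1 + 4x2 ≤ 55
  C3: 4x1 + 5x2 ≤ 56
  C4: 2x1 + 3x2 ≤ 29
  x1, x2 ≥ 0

(0, 0), (11, 0), (7, 5), (0, 9.667)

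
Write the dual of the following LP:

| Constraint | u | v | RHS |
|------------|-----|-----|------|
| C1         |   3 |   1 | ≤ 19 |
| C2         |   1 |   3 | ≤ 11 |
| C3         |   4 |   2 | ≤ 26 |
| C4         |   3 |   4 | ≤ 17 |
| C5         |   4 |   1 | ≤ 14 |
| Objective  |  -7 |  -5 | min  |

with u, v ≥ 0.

Primal min cᵀx s.t. Ax ≤ b, x ≥ 0  →  Dual max −bᵀy s.t. Aᵀy ≥ −c, y ≥ 0.

Maximize: z = -19y1 - 11y2 - 26y3 - 17y4 - 14y5

Subject to:
  3y1 + y2 + 4y3 + 3y4 + 4y5 ≥ 7
  y1 + 3y2 + 2y3 + 4y4 + y5 ≥ 5
  y1, y2, y3, y4, y5 ≥ 0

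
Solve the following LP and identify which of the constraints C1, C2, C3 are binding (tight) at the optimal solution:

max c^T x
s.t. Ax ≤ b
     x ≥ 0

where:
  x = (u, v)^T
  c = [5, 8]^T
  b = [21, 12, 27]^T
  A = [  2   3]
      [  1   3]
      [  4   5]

At u = 3, v = 3, compute slack b - a·x for each constraint:
  C1: 21 − 15 = 6  (slack)
  C2: 12 − 12 = 0  (binding)
  C3: 27 − 27 = 0  (binding)

Optimal: u = 3, v = 3
Binding: C2, C3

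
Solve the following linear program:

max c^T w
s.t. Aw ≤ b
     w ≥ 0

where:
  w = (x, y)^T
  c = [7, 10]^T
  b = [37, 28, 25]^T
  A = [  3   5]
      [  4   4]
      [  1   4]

Evaluate the objective at each vertex of the feasible region:
  z(0, 0) = 0
  z(7, 0) = 49
  z(1, 6) = 67  ←
  z(0, 6.25) = 62.5
The maximum is at x = 1, y = 6.

x = 1, y = 6, z = 67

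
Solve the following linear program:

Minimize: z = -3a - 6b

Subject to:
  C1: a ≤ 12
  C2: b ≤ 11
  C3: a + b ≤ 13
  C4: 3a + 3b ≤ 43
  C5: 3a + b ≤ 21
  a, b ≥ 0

Evaluate the objective at each vertex of the feasible region:
  z(0, 0) = 0
  z(7, 0) = -21
  z(4, 9) = -66
  z(2, 11) = -72  ←
  z(0, 11) = -66
The minimum is at a = 2, b = 11.

a = 2, b = 11, z = -72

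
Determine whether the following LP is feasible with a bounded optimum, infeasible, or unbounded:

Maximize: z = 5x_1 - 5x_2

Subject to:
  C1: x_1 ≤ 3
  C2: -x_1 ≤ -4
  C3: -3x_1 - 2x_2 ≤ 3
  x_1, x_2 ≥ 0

Infeasible (no feasible solution exists)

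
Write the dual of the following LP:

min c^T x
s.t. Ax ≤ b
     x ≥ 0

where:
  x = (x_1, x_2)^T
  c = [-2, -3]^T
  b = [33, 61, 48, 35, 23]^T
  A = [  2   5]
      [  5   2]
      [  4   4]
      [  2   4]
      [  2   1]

Primal min cᵀx s.t. Ax ≤ b, x ≥ 0  →  Dual max −bᵀy s.t. Aᵀy ≥ −c, y ≥ 0.

Maximize: z = -33y1 - 61y2 - 48y3 - 35y4 - 23y5

Subject to:
  2y1 + 5y2 + 4y3 + 2y4 + 2y5 ≥ 2
  5y1 + 2y2 + 4y3 + 4y4 + y5 ≥ 3
  y1, y2, y3, y4, y5 ≥ 0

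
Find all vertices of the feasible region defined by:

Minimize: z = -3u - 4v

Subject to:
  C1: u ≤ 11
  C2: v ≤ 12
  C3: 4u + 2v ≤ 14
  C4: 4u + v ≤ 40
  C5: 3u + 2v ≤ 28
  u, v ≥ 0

(0, 0), (3.5, 0), (0, 7)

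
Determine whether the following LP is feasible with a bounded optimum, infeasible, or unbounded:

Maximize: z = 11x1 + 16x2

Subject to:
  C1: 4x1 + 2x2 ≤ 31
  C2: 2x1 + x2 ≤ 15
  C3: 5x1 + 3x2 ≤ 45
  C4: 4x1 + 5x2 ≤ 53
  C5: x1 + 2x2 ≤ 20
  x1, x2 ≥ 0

Feasible with a bounded optimal solution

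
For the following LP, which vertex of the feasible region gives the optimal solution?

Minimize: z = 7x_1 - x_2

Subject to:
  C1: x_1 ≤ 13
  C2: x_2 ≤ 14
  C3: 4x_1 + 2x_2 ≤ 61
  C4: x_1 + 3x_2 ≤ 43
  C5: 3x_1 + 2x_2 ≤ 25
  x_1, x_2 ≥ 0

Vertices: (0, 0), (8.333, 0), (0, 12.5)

Evaluate the objective at each vertex of the feasible region:
  z(0, 0) = 0
  z(8.333, 0) = 58.33
  z(0, 12.5) = -12.5  ←
The minimum is at x_1 = 0, x_2 = 12.5.

(0, 12.5)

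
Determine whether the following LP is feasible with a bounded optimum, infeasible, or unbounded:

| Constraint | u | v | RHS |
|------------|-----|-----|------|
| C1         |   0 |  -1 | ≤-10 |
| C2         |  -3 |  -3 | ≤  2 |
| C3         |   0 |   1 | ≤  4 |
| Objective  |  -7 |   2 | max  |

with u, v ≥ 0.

Infeasible (no feasible solution exists)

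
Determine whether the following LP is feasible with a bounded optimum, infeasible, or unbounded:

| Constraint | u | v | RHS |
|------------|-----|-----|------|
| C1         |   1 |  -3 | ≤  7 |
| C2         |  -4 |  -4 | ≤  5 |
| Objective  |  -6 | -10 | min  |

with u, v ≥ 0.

Unbounded (objective can decrease without bound)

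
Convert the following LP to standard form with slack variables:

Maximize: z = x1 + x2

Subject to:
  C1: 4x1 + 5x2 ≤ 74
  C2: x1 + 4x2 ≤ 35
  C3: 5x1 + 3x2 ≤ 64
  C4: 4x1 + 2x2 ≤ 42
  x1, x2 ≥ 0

max z = x1 + x2

s.t.
  4x1 + 5x2 + s1 = 74
  x1 + 4x2 + s2 = 35
  5x1 + 3x2 + s3 = 64
  4x1 + 2x2 + s4 = 42
  x1, x2, s1, s2, s3, s4 ≥ 0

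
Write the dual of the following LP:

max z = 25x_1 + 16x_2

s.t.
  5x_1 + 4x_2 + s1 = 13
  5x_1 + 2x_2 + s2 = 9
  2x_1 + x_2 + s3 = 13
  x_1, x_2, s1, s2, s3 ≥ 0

Primal max cᵀx s.t. Ax ≤ b, x ≥ 0  →  Dual min bᵀy s.t. Aᵀy ≥ c, y ≥ 0.

Minimize: z = 13y1 + 9y2 + 13y3

Subject to:
  5y1 + 5y2 + 2y3 ≥ 25
  4y1 + 2y2 + y3 ≥ 16
  y1, y2, y3 ≥ 0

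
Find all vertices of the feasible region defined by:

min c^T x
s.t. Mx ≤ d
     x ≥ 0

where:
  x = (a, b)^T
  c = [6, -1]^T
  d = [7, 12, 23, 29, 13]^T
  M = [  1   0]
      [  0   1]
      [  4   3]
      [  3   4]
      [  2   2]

(0, 0), (5.75, 0), (3.5, 3), (0, 6.5)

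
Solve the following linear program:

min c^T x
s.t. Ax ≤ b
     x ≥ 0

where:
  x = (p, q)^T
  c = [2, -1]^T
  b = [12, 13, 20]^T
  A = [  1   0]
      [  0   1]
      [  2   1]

Evaluate the objective at each vertex of the feasible region:
  z(0, 0) = 0
  z(10, 0) = 20
  z(3.5, 13) = -6
  z(0, 13) = -13  ←
The minimum is at p = 0, q = 13.

p = 0, q = 13, z = -13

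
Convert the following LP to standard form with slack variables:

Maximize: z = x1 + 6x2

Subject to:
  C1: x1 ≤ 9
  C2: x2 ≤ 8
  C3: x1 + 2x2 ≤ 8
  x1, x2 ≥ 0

max z = x1 + 6x2

s.t.
  x1 + s1 = 9
  x2 + s2 = 8
  x1 + 2x2 + s3 = 8
  x1, x2, s1, s2, s3 ≥ 0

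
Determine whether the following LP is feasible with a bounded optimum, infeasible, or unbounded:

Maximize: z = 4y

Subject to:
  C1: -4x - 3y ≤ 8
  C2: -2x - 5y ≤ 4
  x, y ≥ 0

Unbounded (objective can increase without bound)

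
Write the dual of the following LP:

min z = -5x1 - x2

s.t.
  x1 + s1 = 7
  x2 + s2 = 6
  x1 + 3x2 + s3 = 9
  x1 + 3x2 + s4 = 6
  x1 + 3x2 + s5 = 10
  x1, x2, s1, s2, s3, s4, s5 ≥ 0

Primal min cᵀx s.t. Ax ≤ b, x ≥ 0  →  Dual max −bᵀy s.t. Aᵀy ≥ −c, y ≥ 0.

Maximize: z = -7y1 - 6y2 - 9y3 - 6y4 - 10y5

Subject to:
  y1 + y3 + y4 + y5 ≥ 5
  y2 + 3y3 + 3y4 + 3y5 ≥ 1
  y1, y2, y3, y4, y5 ≥ 0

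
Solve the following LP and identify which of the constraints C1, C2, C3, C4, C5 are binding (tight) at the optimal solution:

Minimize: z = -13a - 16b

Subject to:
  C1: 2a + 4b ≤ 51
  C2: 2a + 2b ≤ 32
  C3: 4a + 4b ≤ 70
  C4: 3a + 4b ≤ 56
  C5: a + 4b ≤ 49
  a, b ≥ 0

At a = 8, b = 8, compute slack b - a·x for each constraint:
  C1: 51 − 48 = 3  (slack)
  C2: 32 − 32 = 0  (binding)
  C3: 70 − 64 = 6  (slack)
  C4: 56 − 56 = 0  (binding)
  C5: 49 − 40 = 9  (slack)

Optimal: a = 8, b = 8
Binding: C2, C4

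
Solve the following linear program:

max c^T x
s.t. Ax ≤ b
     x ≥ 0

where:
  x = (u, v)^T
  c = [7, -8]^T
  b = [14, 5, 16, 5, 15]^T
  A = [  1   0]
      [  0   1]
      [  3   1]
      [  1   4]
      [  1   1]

Evaluate the objective at each vertex of the feasible region:
  z(0, 0) = 0
  z(5, 0) = 35  ←
  z(0, 1.25) = -10
The maximum is at u = 5, v = 0.

u = 5, v = 0, z = 35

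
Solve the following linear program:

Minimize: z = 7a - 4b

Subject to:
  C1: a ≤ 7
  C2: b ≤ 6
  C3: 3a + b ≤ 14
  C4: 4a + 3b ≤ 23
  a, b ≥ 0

Evaluate the objective at each vertex of the feasible region:
  z(0, 0) = 0
  z(4.667, 0) = 32.67
  z(3.8, 2.6) = 16.2
  z(1.25, 6) = -15.25
  z(0, 6) = -24  ←
The minimum is at a = 0, b = 6.

a = 0, b = 6, z = -24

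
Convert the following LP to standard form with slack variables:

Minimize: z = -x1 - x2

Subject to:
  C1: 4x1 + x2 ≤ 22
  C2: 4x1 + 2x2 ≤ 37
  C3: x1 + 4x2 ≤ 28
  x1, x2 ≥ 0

min z = -x1 - x2

s.t.
  4x1 + x2 + s1 = 22
  4x1 + 2x2 + s2 = 37
  x1 + 4x2 + s3 = 28
  x1, x2, s1, s2, s3 ≥ 0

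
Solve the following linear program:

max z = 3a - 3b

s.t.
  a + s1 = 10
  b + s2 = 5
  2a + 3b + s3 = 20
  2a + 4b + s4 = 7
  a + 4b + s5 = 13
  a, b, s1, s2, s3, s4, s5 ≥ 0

Evaluate the objective at each vertex of the feasible region:
  z(0, 0) = 0
  z(3.5, 0) = 10.5  ←
  z(0, 1.75) = -5.25
The maximum is at a = 3.5, b = 0.

a = 3.5, b = 0, z = 10.5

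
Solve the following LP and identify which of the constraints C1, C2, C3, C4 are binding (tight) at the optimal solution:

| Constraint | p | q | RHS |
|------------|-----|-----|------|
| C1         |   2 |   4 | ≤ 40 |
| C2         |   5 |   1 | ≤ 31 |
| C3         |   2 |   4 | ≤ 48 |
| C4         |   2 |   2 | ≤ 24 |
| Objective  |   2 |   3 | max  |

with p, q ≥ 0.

At p = 4, q = 8, compute slack b - a·x for each constraint:
  C1: 40 − 40 = 0  (binding)
  C2: 31 − 28 = 3  (slack)
  C3: 48 − 40 = 8  (slack)
  C4: 24 − 24 = 0  (binding)

Optimal: p = 4, q = 8
Binding: C1, C4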